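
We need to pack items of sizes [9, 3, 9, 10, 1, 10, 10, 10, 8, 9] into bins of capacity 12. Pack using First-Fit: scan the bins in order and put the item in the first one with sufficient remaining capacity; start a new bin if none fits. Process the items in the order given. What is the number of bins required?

8 bins

bin 1: place 9, 3 left
bin 1: place 3, 0 left
bin 2: place 9, 3 left
bin 3: place 10, 2 left
bin 2: place 1, 2 left
bin 4: place 10, 2 left
bin 5: place 10, 2 left
bin 6: place 10, 2 left
bin 7: place 8, 4 left
bin 8: place 9, 3 left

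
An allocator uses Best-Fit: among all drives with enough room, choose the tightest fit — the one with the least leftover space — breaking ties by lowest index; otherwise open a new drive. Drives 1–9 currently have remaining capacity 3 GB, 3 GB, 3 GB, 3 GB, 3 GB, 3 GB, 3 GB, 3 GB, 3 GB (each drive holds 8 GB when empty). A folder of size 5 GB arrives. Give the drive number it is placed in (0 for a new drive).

No drive has ≥ 5 GB free, so a new drive is opened.

0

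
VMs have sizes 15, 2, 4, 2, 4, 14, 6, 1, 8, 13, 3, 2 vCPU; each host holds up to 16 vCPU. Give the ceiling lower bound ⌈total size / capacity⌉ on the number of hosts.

Total size = 15 + 2 + 4 + 2 + 4 + 14 + 6 + 1 + 8 + 13 + 3 + 2 = 74 vCPU.
⌈74 / 16⌉ = 5.

5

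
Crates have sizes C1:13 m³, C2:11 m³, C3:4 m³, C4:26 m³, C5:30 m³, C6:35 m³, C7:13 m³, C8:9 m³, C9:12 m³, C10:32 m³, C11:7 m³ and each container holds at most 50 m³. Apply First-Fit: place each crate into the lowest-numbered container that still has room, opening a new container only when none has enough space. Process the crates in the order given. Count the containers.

Put C1 (13 m³) in container 1; 37 m³ remain.
Put C2 (11 m³) in container 1; 26 m³ remain.
Put C3 (4 m³) in container 1; 22 m³ remain.
Put C4 (26 m³) in container 2; 24 m³ remain.
Put C5 (30 m³) in container 3; 20 m³ remain.
Put C6 (35 m³) in container 4; 15 m³ remain.
Put C7 (13 m³) in container 1; 9 m³ remain.
Put C8 (9 m³) in container 1; 0 m³ remain.
Put C9 (12 m³) in container 2; 12 m³ remain.
Put C10 (32 m³) in container 5; 18 m³ remain.
Put C11 (7 m³) in container 2; 5 m³ remain.
Final containers: [13,11,4,13,9] [26,12,7] [30] [35] [32].

5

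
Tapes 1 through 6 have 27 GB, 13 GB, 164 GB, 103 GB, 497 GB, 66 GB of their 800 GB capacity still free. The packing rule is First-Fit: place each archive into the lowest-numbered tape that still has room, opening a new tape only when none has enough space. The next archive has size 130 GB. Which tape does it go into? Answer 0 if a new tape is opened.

Tapes with room: tape 3 (164 GB), tape 5 (497 GB).
The first with room is tape 3.

3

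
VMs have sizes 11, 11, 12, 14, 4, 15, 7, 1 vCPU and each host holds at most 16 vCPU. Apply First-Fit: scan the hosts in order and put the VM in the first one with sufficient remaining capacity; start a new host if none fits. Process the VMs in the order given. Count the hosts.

11 vCPU → host 1 (remaining 5 vCPU)
11 vCPU → host 2 (remaining 5 vCPU)
12 vCPU → host 3 (remaining 4 vCPU)
14 vCPU → host 4 (remaining 2 vCPU)
4 vCPU → host 1 (remaining 1 vCPU)
15 vCPU → host 5 (remaining 1 vCPU)
7 vCPU → host 6 (remaining 9 vCPU)
1 vCPU → host 1 (remaining 0 vCPU)
Final hosts: [11,4,1] [11] [12] [14] [15] [7].

6 hosts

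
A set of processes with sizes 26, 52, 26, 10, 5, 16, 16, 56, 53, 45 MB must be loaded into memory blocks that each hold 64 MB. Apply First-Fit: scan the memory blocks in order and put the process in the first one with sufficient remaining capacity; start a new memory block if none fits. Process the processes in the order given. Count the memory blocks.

6

Put 26 MB in memory block 1; 38 MB remain.
Put 52 MB in memory block 2; 12 MB remain.
Put 26 MB in memory block 1; 12 MB remain.
Put 10 MB in memory block 1; 2 MB remain.
Put 5 MB in memory block 2; 7 MB remain.
Put 16 MB in memory block 3; 48 MB remain.
Put 16 MB in memory block 3; 32 MB remain.
Put 56 MB in memory block 4; 8 MB remain.
Put 53 MB in memory block 5; 11 MB remain.
Put 45 MB in memory block 6; 19 MB remain.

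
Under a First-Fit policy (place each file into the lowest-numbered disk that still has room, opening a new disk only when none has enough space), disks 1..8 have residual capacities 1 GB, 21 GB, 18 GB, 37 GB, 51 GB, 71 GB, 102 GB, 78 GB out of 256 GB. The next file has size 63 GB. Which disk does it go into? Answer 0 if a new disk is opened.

Disks with room: disk 6 (71 GB), disk 7 (102 GB), disk 8 (78 GB).
The first with room is disk 6.

6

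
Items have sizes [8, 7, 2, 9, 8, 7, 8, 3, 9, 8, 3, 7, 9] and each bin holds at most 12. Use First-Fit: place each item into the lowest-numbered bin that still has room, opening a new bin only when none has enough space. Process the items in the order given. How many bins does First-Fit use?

8 → bin 1 (remaining 4)
7 → bin 2 (remaining 5)
2 → bin 1 (remaining 2)
9 → bin 3 (remaining 3)
8 → bin 4 (remaining 4)
7 → bin 5 (remaining 5)
8 → bin 6 (remaining 4)
3 → bin 2 (remaining 2)
9 → bin 7 (remaining 3)
8 → bin 8 (remaining 4)
3 → bin 3 (remaining 0)
7 → bin 9 (remaining 5)
9 → bin 10 (remaining 3)

10 bins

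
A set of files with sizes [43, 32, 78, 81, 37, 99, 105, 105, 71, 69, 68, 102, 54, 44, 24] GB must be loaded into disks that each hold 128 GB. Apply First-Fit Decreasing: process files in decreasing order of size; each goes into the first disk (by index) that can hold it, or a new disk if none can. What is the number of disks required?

Sorted descending: 105, 105, 102, 99, 81, 78, 71, 69, 68, 54, 44, 43, 37, 32, 24.
Put 105 GB in disk 1; 23 GB remain.
Put 105 GB in disk 2; 23 GB remain.
Put 102 GB in disk 3; 26 GB remain.
Put 99 GB in disk 4; 29 GB remain.
Put 81 GB in disk 5; 47 GB remain.
Put 78 GB in disk 6; 50 GB remain.
Put 71 GB in disk 7; 57 GB remain.
Put 69 GB in disk 8; 59 GB remain.
Put 68 GB in disk 9; 60 GB remain.
Put 54 GB in disk 7; 3 GB remain.
Put 44 GB in disk 5; 3 GB remain.
Put 43 GB in disk 6; 7 GB remain.
Put 37 GB in disk 8; 22 GB remain.
Put 32 GB in disk 9; 28 GB remain.
Put 24 GB in disk 3; 2 GB remain.

9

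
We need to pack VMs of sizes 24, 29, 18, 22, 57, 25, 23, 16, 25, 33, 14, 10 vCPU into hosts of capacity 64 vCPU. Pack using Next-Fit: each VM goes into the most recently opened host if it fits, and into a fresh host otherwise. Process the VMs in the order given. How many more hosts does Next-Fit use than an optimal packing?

1

Next-Fit: [24,29] [18,22] [57] [25,23,16] [25,33] [14,10] → 6 hosts.
Total size 296 vCPU; any packing needs at least ⌈296/64⌉ = 5 hosts.
An optimal packing achieves that bound: [57] [33,29] [25,25,14] [24,23,16] [22,18,10] → 5 hosts.
Excess: 6 − 5 = 1.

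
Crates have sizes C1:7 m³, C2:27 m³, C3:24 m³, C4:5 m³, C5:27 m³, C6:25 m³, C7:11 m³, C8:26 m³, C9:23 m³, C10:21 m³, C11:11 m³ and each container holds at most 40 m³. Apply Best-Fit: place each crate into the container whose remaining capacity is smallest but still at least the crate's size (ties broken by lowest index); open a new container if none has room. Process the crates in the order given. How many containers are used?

7

C1 (7 m³) → container 1 (remaining 33 m³)
C2 (27 m³) → container 1 (remaining 6 m³)
C3 (24 m³) → container 2 (remaining 16 m³)
C4 (5 m³) → container 1 (remaining 1 m³)
C5 (27 m³) → container 3 (remaining 13 m³)
C6 (25 m³) → container 4 (remaining 15 m³)
C7 (11 m³) → container 3 (remaining 2 m³)
C8 (26 m³) → container 5 (remaining 14 m³)
C9 (23 m³) → container 6 (remaining 17 m³)
C10 (21 m³) → container 7 (remaining 19 m³)
C11 (11 m³) → container 5 (remaining 3 m³)
Final containers: [7,27,5] [24] [27,11] [25] [26,11] [23] [21].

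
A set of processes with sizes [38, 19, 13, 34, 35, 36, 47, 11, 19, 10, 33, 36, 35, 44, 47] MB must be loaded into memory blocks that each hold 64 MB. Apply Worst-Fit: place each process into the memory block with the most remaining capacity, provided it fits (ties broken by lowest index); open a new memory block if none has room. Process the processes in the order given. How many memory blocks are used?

Put 38 MB in memory block 1; 26 MB remain.
Put 19 MB in memory block 1; 7 MB remain.
Put 13 MB in memory block 2; 51 MB remain.
Put 34 MB in memory block 2; 17 MB remain.
Put 35 MB in memory block 3; 29 MB remain.
Put 36 MB in memory block 4; 28 MB remain.
Put 47 MB in memory block 5; 17 MB remain.
Put 11 MB in memory block 3; 18 MB remain.
Put 19 MB in memory block 4; 9 MB remain.
Put 10 MB in memory block 3; 8 MB remain.
Put 33 MB in memory block 6; 31 MB remain.
Put 36 MB in memory block 7; 28 MB remain.
Put 35 MB in memory block 8; 29 MB remain.
Put 44 MB in memory block 9; 20 MB remain.
Put 47 MB in memory block 10; 17 MB remain.

10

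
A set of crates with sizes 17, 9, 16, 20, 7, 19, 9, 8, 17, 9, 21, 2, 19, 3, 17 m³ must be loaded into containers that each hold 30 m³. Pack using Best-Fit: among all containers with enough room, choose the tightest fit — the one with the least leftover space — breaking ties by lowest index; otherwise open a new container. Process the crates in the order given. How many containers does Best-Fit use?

8

17 m³ → container 1 (remaining 13 m³)
9 m³ → container 1 (remaining 4 m³)
16 m³ → container 2 (remaining 14 m³)
20 m³ → container 3 (remaining 10 m³)
7 m³ → container 3 (remaining 3 m³)
19 m³ → container 4 (remaining 11 m³)
9 m³ → container 4 (remaining 2 m³)
8 m³ → container 2 (remaining 6 m³)
17 m³ → container 5 (remaining 13 m³)
9 m³ → container 5 (remaining 4 m³)
21 m³ → container 6 (remaining 9 m³)
2 m³ → container 4 (remaining 0 m³)
19 m³ → container 7 (remaining 11 m³)
3 m³ → container 3 (remaining 0 m³)
17 m³ → container 8 (remaining 13 m³)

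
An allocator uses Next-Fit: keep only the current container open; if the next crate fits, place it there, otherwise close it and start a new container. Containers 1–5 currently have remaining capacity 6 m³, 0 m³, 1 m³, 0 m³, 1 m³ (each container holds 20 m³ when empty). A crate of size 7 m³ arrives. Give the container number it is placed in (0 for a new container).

Next-Fit only looks at container 5, which has 1 m³ free.
7 m³ does not fit, so a new container is opened.

0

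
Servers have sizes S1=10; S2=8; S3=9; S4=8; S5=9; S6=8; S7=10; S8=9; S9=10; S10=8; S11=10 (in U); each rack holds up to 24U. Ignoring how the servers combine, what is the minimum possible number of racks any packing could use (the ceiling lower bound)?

Total size = 10 + 8 + 9 + 8 + 9 + 8 + 10 + 9 + 10 + 8 + 10 = 99U.
⌈99 / 24⌉ = 5.

5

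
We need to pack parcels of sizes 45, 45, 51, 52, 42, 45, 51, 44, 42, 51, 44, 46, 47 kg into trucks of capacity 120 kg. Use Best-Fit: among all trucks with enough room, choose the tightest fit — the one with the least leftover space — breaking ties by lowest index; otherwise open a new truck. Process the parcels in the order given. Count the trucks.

7 trucks

Put 45 kg in truck 1; 75 kg remain.
Put 45 kg in truck 1; 30 kg remain.
Put 51 kg in truck 2; 69 kg remain.
Put 52 kg in truck 2; 17 kg remain.
Put 42 kg in truck 3; 78 kg remain.
Put 45 kg in truck 3; 33 kg remain.
Put 51 kg in truck 4; 69 kg remain.
Put 44 kg in truck 4; 25 kg remain.
Put 42 kg in truck 5; 78 kg remain.
Put 51 kg in truck 5; 27 kg remain.
Put 44 kg in truck 6; 76 kg remain.
Put 46 kg in truck 6; 30 kg remain.
Put 47 kg in truck 7; 73 kg remain.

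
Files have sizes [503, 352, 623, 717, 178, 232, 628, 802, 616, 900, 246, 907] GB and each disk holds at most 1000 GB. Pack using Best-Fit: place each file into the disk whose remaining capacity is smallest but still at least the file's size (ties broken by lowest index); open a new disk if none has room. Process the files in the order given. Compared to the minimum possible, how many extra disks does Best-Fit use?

Best-Fit: [503,352] [623,232] [717,178] [628,246] [802] [616] [900] [907] → 8 disks.
8 files exceed 500 GB (half the capacity), and no two of those can share a disk, so at least 8 disks are needed.
So 8 is already optimal.

0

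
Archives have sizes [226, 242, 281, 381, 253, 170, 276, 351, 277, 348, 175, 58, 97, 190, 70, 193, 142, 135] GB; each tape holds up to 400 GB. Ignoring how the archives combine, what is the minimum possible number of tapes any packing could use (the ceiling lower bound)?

Total size = 226 + 242 + 281 + 381 + 253 + 170 + 276 + 351 + 277 + 348 + 175 + 58 + 97 + 190 + 70 + 193 + 142 + 135 = 3865 GB.
⌈3865 / 400⌉ = 10.

10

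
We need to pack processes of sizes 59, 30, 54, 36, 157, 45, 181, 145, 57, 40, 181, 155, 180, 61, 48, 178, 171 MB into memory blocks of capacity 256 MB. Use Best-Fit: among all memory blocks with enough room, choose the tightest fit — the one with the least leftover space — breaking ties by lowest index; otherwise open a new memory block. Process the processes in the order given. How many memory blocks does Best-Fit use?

9 memory blocks

59 MB → memory block 1 (remaining 197 MB)
30 MB → memory block 1 (remaining 167 MB)
54 MB → memory block 1 (remaining 113 MB)
36 MB → memory block 1 (remaining 77 MB)
157 MB → memory block 2 (remaining 99 MB)
45 MB → memory block 1 (remaining 32 MB)
181 MB → memory block 3 (remaining 75 MB)
145 MB → memory block 4 (remaining 111 MB)
57 MB → memory block 3 (remaining 18 MB)
40 MB → memory block 2 (remaining 59 MB)
181 MB → memory block 5 (remaining 75 MB)
155 MB → memory block 6 (remaining 101 MB)
180 MB → memory block 7 (remaining 76 MB)
61 MB → memory block 5 (remaining 14 MB)
48 MB → memory block 2 (remaining 11 MB)
178 MB → memory block 8 (remaining 78 MB)
171 MB → memory block 9 (remaining 85 MB)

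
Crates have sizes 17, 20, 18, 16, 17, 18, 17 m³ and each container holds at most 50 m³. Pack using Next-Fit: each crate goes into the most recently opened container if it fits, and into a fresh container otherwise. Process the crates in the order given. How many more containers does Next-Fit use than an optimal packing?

1

Next-Fit: [17,20] [18,16] [17,18] [17] → 4 containers.
Total size 123 m³; any packing needs at least ⌈123/50⌉ = 3 containers.
An optimal packing achieves that bound: [20,18] [18,17] [17,17,16] → 3 containers.
Excess: 4 − 3 = 1.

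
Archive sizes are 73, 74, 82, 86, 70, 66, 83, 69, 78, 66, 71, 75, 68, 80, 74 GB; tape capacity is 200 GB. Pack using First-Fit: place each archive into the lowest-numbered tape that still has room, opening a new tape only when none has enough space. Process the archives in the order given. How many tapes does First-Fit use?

8 tapes

Put 73 GB in tape 1; 127 GB remain.
Put 74 GB in tape 1; 53 GB remain.
Put 82 GB in tape 2; 118 GB remain.
Put 86 GB in tape 2; 32 GB remain.
Put 70 GB in tape 3; 130 GB remain.
Put 66 GB in tape 3; 64 GB remain.
Put 83 GB in tape 4; 117 GB remain.
Put 69 GB in tape 4; 48 GB remain.
Put 78 GB in tape 5; 122 GB remain.
Put 66 GB in tape 5; 56 GB remain.
Put 71 GB in tape 6; 129 GB remain.
Put 75 GB in tape 6; 54 GB remain.
Put 68 GB in tape 7; 132 GB remain.
Put 80 GB in tape 7; 52 GB remain.
Put 74 GB in tape 8; 126 GB remain.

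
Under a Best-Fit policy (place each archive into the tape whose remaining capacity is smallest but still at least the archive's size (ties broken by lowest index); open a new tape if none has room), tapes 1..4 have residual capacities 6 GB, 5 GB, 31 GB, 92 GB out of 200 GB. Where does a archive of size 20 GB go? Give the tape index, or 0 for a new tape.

Tapes with room: tape 3 (31 GB), tape 4 (92 GB).
Tightest fit is tape 3 with 31 GB free.

3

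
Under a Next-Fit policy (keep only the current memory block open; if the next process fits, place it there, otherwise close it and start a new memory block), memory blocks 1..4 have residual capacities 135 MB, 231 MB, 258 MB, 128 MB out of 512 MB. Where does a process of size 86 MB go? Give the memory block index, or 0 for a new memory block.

Next-Fit only looks at memory block 4, which has 128 MB free.
86 MB fits there.

4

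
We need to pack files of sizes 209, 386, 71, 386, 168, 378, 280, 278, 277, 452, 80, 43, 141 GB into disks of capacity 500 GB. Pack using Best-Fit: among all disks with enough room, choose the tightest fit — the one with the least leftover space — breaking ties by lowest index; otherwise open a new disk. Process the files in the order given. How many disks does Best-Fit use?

disk 1: place 209 GB, 291 GB left
disk 2: place 386 GB, 114 GB left
disk 2: place 71 GB, 43 GB left
disk 3: place 386 GB, 114 GB left
disk 1: place 168 GB, 123 GB left
disk 4: place 378 GB, 122 GB left
disk 5: place 280 GB, 220 GB left
disk 6: place 278 GB, 222 GB left
disk 7: place 277 GB, 223 GB left
disk 8: place 452 GB, 48 GB left
disk 3: place 80 GB, 34 GB left
disk 2: place 43 GB, 0 GB left
disk 5: place 141 GB, 79 GB left

8 disks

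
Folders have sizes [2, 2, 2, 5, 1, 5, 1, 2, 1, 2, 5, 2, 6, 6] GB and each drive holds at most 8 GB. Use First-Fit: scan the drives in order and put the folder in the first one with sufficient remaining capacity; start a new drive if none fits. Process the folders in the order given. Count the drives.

2 GB → drive 1 (remaining 6 GB)
2 GB → drive 1 (remaining 4 GB)
2 GB → drive 1 (remaining 2 GB)
5 GB → drive 2 (remaining 3 GB)
1 GB → drive 1 (remaining 1 GB)
5 GB → drive 3 (remaining 3 GB)
1 GB → drive 1 (remaining 0 GB)
2 GB → drive 2 (remaining 1 GB)
1 GB → drive 2 (remaining 0 GB)
2 GB → drive 3 (remaining 1 GB)
5 GB → drive 4 (remaining 3 GB)
2 GB → drive 4 (remaining 1 GB)
6 GB → drive 5 (remaining 2 GB)
6 GB → drive 6 (remaining 2 GB)
Final drives: [2,2,2,1,1] [5,2,1] [5,2] [5,2] [6] [6].

6 drives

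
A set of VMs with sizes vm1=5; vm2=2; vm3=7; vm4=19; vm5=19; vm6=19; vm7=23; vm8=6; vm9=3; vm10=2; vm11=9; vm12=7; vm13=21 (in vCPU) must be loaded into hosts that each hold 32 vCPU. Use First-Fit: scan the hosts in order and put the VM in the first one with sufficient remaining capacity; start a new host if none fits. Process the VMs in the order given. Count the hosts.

6

vm1 (5 vCPU) → host 1 (remaining 27 vCPU)
vm2 (2 vCPU) → host 1 (remaining 25 vCPU)
vm3 (7 vCPU) → host 1 (remaining 18 vCPU)
vm4 (19 vCPU) → host 2 (remaining 13 vCPU)
vm5 (19 vCPU) → host 3 (remaining 13 vCPU)
vm6 (19 vCPU) → host 4 (remaining 13 vCPU)
vm7 (23 vCPU) → host 5 (remaining 9 vCPU)
vm8 (6 vCPU) → host 1 (remaining 12 vCPU)
vm9 (3 vCPU) → host 1 (remaining 9 vCPU)
vm10 (2 vCPU) → host 1 (remaining 7 vCPU)
vm11 (9 vCPU) → host 2 (remaining 4 vCPU)
vm12 (7 vCPU) → host 1 (remaining 0 vCPU)
vm13 (21 vCPU) → host 6 (remaining 11 vCPU)
Final hosts: [5,2,7,6,3,2,7] [19,9] [19] [19] [23] [21].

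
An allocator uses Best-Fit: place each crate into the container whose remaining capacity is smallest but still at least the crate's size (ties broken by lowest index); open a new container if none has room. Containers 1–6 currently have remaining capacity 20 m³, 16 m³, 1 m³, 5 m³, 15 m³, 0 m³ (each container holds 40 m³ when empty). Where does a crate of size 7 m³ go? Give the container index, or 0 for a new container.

5

Containers with room: container 1 (20 m³), container 2 (16 m³), container 5 (15 m³).
Tightest fit is container 5 with 15 m³ free.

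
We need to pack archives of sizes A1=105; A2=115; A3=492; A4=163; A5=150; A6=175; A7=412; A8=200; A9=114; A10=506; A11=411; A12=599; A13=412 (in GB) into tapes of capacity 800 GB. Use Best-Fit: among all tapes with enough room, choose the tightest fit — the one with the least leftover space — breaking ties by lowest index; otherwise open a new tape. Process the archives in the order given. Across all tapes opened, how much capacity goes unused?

Put A1 (105 GB) in tape 1; 695 GB remain.
Put A2 (115 GB) in tape 1; 580 GB remain.
Put A3 (492 GB) in tape 1; 88 GB remain.
Put A4 (163 GB) in tape 2; 637 GB remain.
Put A5 (150 GB) in tape 2; 487 GB remain.
Put A6 (175 GB) in tape 2; 312 GB remain.
Put A7 (412 GB) in tape 3; 388 GB remain.
Put A8 (200 GB) in tape 2; 112 GB remain.
Put A9 (114 GB) in tape 3; 274 GB remain.
Put A10 (506 GB) in tape 4; 294 GB remain.
Put A11 (411 GB) in tape 5; 389 GB remain.
Put A12 (599 GB) in tape 6; 201 GB remain.
Put A13 (412 GB) in tape 7; 388 GB remain.
7 tapes × 800 GB = 5600 GB; used 3854 GB; unused 1746 GB.

1746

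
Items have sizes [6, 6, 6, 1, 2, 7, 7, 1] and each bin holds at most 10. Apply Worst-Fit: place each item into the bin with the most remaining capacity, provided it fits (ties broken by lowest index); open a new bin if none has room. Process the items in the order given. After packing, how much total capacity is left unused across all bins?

bin 1: place 6, 4 left
bin 2: place 6, 4 left
bin 3: place 6, 4 left
bin 1: place 1, 3 left
bin 2: place 2, 2 left
bin 4: place 7, 3 left
bin 5: place 7, 3 left
bin 3: place 1, 3 left
5 bins × 10 = 50; used 36; unused 14.

14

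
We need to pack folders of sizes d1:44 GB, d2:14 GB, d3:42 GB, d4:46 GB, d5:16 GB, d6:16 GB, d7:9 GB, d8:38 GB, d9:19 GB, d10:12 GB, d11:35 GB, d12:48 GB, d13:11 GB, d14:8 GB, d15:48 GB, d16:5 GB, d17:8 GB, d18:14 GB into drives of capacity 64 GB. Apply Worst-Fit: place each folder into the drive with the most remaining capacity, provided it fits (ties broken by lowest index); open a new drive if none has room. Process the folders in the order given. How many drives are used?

8

Put d1 (44 GB) in drive 1; 20 GB remain.
Put d2 (14 GB) in drive 1; 6 GB remain.
Put d3 (42 GB) in drive 2; 22 GB remain.
Put d4 (46 GB) in drive 3; 18 GB remain.
Put d5 (16 GB) in drive 2; 6 GB remain.
Put d6 (16 GB) in drive 3; 2 GB remain.
Put d7 (9 GB) in drive 4; 55 GB remain.
Put d8 (38 GB) in drive 4; 17 GB remain.
Put d9 (19 GB) in drive 5; 45 GB remain.
Put d10 (12 GB) in drive 5; 33 GB remain.
Put d11 (35 GB) in drive 6; 29 GB remain.
Put d12 (48 GB) in drive 7; 16 GB remain.
Put d13 (11 GB) in drive 5; 22 GB remain.
Put d14 (8 GB) in drive 6; 21 GB remain.
Put d15 (48 GB) in drive 8; 16 GB remain.
Put d16 (5 GB) in drive 5; 17 GB remain.
Put d17 (8 GB) in drive 6; 13 GB remain.
Put d18 (14 GB) in drive 4; 3 GB remain.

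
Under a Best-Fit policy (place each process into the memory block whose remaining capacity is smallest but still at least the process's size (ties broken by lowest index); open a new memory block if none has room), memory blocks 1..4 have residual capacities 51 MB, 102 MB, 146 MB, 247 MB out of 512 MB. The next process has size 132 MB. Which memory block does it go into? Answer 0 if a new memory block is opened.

3

Memory blocks with room: memory block 3 (146 MB), memory block 4 (247 MB).
Tightest fit is memory block 3 with 146 MB free.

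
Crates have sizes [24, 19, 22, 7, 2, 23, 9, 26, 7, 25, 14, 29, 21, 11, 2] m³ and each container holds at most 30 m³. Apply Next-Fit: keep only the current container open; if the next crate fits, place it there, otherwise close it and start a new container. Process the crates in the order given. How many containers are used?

container 1: place 24 m³, 6 m³ left
container 2: place 19 m³, 11 m³ left
container 3: place 22 m³, 8 m³ left
container 3: place 7 m³, 1 m³ left
container 4: place 2 m³, 28 m³ left
container 4: place 23 m³, 5 m³ left
container 5: place 9 m³, 21 m³ left
container 6: place 26 m³, 4 m³ left
container 7: place 7 m³, 23 m³ left
container 8: place 25 m³, 5 m³ left
container 9: place 14 m³, 16 m³ left
container 10: place 29 m³, 1 m³ left
container 11: place 21 m³, 9 m³ left
container 12: place 11 m³, 19 m³ left
container 12: place 2 m³, 17 m³ left

12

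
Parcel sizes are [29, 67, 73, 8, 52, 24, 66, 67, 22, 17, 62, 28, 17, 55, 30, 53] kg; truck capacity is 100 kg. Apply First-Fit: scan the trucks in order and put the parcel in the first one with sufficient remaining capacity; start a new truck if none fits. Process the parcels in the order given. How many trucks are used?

8

truck 1: place 29 kg, 71 kg left
truck 1: place 67 kg, 4 kg left
truck 2: place 73 kg, 27 kg left
truck 2: place 8 kg, 19 kg left
truck 3: place 52 kg, 48 kg left
truck 3: place 24 kg, 24 kg left
truck 4: place 66 kg, 34 kg left
truck 5: place 67 kg, 33 kg left
truck 3: place 22 kg, 2 kg left
truck 2: place 17 kg, 2 kg left
truck 6: place 62 kg, 38 kg left
truck 4: place 28 kg, 6 kg left
truck 5: place 17 kg, 16 kg left
truck 7: place 55 kg, 45 kg left
truck 6: place 30 kg, 8 kg left
truck 8: place 53 kg, 47 kg left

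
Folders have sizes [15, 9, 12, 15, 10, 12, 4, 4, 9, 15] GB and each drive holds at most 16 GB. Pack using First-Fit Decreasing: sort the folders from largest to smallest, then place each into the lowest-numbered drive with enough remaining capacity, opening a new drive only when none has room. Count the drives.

Sorted descending: 15, 15, 15, 12, 12, 10, 9, 9, 4, 4.
Put 15 GB in drive 1; 1 GB remain.
Put 15 GB in drive 2; 1 GB remain.
Put 15 GB in drive 3; 1 GB remain.
Put 12 GB in drive 4; 4 GB remain.
Put 12 GB in drive 5; 4 GB remain.
Put 10 GB in drive 6; 6 GB remain.
Put 9 GB in drive 7; 7 GB remain.
Put 9 GB in drive 8; 7 GB remain.
Put 4 GB in drive 4; 0 GB remain.
Put 4 GB in drive 5; 0 GB remain.
Final drives: [15] [15] [15] [12,4] [12,4] [10] [9] [9].

8 drives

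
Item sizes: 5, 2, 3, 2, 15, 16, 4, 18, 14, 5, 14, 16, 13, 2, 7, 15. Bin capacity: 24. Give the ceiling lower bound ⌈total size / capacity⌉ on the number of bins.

Total size = 5 + 2 + 3 + 2 + 15 + 16 + 4 + 18 + 14 + 5 + 14 + 16 + 13 + 2 + 7 + 15 = 151.
⌈151 / 24⌉ = 7.

7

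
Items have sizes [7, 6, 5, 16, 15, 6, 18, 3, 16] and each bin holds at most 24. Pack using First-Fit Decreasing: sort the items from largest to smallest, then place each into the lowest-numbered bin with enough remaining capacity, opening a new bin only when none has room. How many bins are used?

Sorted descending: 18, 16, 16, 15, 7, 6, 6, 5, 3.
Put 18 in bin 1; 6 remain.
Put 16 in bin 2; 8 remain.
Put 16 in bin 3; 8 remain.
Put 15 in bin 4; 9 remain.
Put 7 in bin 2; 1 remain.
Put 6 in bin 1; 0 remain.
Put 6 in bin 3; 2 remain.
Put 5 in bin 4; 4 remain.
Put 3 in bin 4; 1 remain.

4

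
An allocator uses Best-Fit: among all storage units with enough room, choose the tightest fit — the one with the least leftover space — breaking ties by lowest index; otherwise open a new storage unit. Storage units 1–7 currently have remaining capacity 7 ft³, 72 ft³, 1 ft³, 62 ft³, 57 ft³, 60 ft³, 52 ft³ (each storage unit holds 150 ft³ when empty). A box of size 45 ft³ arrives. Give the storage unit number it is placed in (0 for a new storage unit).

7

Storage units with room: storage unit 2 (72 ft³), storage unit 4 (62 ft³), storage unit 5 (57 ft³), storage unit 6 (60 ft³), storage unit 7 (52 ft³).
Tightest fit is storage unit 7 with 52 ft³ free.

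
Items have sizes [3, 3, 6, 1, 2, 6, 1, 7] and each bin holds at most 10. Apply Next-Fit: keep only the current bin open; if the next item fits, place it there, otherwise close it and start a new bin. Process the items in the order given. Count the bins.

3 → bin 1 (remaining 7)
3 → bin 1 (remaining 4)
6 → bin 2 (remaining 4)
1 → bin 2 (remaining 3)
2 → bin 2 (remaining 1)
6 → bin 3 (remaining 4)
1 → bin 3 (remaining 3)
7 → bin 4 (remaining 3)
Final bins: [3,3] [6,1,2] [6,1] [7].

4 bins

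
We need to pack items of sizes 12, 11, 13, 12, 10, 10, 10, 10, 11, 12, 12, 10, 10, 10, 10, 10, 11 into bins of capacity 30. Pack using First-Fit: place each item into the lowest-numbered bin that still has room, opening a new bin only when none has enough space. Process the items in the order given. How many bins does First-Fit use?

8

12 → bin 1 (remaining 18)
11 → bin 1 (remaining 7)
13 → bin 2 (remaining 17)
12 → bin 2 (remaining 5)
10 → bin 3 (remaining 20)
10 → bin 3 (remaining 10)
10 → bin 3 (remaining 0)
10 → bin 4 (remaining 20)
11 → bin 4 (remaining 9)
12 → bin 5 (remaining 18)
12 → bin 5 (remaining 6)
10 → bin 6 (remaining 20)
10 → bin 6 (remaining 10)
10 → bin 6 (remaining 0)
10 → bin 7 (remaining 20)
10 → bin 7 (remaining 10)
11 → bin 8 (remaining 19)
Final bins: [12,11] [13,12] [10,10,10] [10,11] [12,12] [10,10,10] [10,10] [11].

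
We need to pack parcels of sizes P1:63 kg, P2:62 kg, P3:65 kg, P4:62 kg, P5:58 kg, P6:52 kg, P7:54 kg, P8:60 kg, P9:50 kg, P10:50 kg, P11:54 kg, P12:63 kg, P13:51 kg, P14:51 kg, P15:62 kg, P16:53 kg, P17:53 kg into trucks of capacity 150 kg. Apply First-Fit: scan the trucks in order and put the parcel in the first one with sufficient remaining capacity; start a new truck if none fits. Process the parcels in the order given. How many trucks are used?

9

P1 (63 kg) → truck 1 (remaining 87 kg)
P2 (62 kg) → truck 1 (remaining 25 kg)
P3 (65 kg) → truck 2 (remaining 85 kg)
P4 (62 kg) → truck 2 (remaining 23 kg)
P5 (58 kg) → truck 3 (remaining 92 kg)
P6 (52 kg) → truck 3 (remaining 40 kg)
P7 (54 kg) → truck 4 (remaining 96 kg)
P8 (60 kg) → truck 4 (remaining 36 kg)
P9 (50 kg) → truck 5 (remaining 100 kg)
P10 (50 kg) → truck 5 (remaining 50 kg)
P11 (54 kg) → truck 6 (remaining 96 kg)
P12 (63 kg) → truck 6 (remaining 33 kg)
P13 (51 kg) → truck 7 (remaining 99 kg)
P14 (51 kg) → truck 7 (remaining 48 kg)
P15 (62 kg) → truck 8 (remaining 88 kg)
P16 (53 kg) → truck 8 (remaining 35 kg)
P17 (53 kg) → truck 9 (remaining 97 kg)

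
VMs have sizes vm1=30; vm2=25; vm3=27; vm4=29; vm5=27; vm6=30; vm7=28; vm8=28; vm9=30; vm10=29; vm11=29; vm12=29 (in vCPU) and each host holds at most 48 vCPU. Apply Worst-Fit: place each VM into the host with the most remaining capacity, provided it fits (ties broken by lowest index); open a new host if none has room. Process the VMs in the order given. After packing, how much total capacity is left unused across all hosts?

host 1: place vm1 (30 vCPU), 18 vCPU left
host 2: place vm2 (25 vCPU), 23 vCPU left
host 3: place vm3 (27 vCPU), 21 vCPU left
host 4: place vm4 (29 vCPU), 19 vCPU left
host 5: place vm5 (27 vCPU), 21 vCPU left
host 6: place vm6 (30 vCPU), 18 vCPU left
host 7: place vm7 (28 vCPU), 20 vCPU left
host 8: place vm8 (28 vCPU), 20 vCPU left
host 9: place vm9 (30 vCPU), 18 vCPU left
host 10: place vm10 (29 vCPU), 19 vCPU left
host 11: place vm11 (29 vCPU), 19 vCPU left
host 12: place vm12 (29 vCPU), 19 vCPU left
12 hosts × 48 vCPU = 576 vCPU; used 341 vCPU; unused 235 vCPU.

235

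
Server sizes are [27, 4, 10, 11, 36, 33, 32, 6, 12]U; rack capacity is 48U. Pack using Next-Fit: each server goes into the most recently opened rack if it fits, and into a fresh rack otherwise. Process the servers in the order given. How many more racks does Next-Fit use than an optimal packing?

1

Next-Fit: [27,4,10] [11,36] [33] [32,6] [12] → 5 racks.
Total size 171U; any packing needs at least ⌈171/48⌉ = 4 racks.
An optimal packing achieves that bound: [36,12] [33,11,4] [32,10,6] [27] → 4 racks.
Excess: 5 − 4 = 1.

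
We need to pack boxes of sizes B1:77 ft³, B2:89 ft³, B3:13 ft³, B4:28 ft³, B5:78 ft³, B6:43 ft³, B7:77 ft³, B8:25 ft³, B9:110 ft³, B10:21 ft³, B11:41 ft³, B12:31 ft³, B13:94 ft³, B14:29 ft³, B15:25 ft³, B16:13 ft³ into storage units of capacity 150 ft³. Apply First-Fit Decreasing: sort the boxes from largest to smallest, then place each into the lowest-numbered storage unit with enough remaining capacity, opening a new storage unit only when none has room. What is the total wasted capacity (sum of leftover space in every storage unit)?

106

Sorted descending: 110, 94, 89, 78, 77, 77, 43, 41, 31, 29, 28, 25, 25, 21, 13, 13.
110 ft³ → storage unit 1 (remaining 40 ft³)
94 ft³ → storage unit 2 (remaining 56 ft³)
89 ft³ → storage unit 3 (remaining 61 ft³)
78 ft³ → storage unit 4 (remaining 72 ft³)
77 ft³ → storage unit 5 (remaining 73 ft³)
77 ft³ → storage unit 6 (remaining 73 ft³)
43 ft³ → storage unit 2 (remaining 13 ft³)
41 ft³ → storage unit 3 (remaining 20 ft³)
31 ft³ → storage unit 1 (remaining 9 ft³)
29 ft³ → storage unit 4 (remaining 43 ft³)
28 ft³ → storage unit 4 (remaining 15 ft³)
25 ft³ → storage unit 5 (remaining 48 ft³)
25 ft³ → storage unit 5 (remaining 23 ft³)
21 ft³ → storage unit 5 (remaining 2 ft³)
13 ft³ → storage unit 2 (remaining 0 ft³)
13 ft³ → storage unit 3 (remaining 7 ft³)
6 storage units × 150 ft³ = 900 ft³; used 794 ft³; unused 106 ft³.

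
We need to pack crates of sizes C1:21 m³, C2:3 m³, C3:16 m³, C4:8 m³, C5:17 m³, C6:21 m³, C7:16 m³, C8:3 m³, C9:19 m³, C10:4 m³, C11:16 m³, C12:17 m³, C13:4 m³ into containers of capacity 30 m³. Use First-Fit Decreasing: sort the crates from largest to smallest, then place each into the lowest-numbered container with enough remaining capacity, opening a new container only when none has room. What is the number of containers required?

8 containers

Sorted descending: 21, 21, 19, 17, 17, 16, 16, 16, 8, 4, 4, 3, 3.
21 m³ → container 1 (remaining 9 m³)
21 m³ → container 2 (remaining 9 m³)
19 m³ → container 3 (remaining 11 m³)
17 m³ → container 4 (remaining 13 m³)
17 m³ → container 5 (remaining 13 m³)
16 m³ → container 6 (remaining 14 m³)
16 m³ → container 7 (remaining 14 m³)
16 m³ → container 8 (remaining 14 m³)
8 m³ → container 1 (remaining 1 m³)
4 m³ → container 2 (remaining 5 m³)
4 m³ → container 2 (remaining 1 m³)
3 m³ → container 3 (remaining 8 m³)
3 m³ → container 3 (remaining 5 m³)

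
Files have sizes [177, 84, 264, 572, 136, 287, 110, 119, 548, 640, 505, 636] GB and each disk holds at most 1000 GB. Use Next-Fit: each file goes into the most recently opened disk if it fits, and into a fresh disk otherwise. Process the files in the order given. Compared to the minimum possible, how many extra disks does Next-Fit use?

1

Next-Fit: [177,84,264] [572,136,287] [110,119,548] [640] [505] [636] → 6 disks.
Total size 4078 GB; any packing needs at least ⌈4078/1000⌉ = 5 disks.
An optimal packing achieves that bound: [640,287] [636,264,84] [572,177,136,110] [548,119] [505] → 5 disks.
Excess: 6 − 5 = 1.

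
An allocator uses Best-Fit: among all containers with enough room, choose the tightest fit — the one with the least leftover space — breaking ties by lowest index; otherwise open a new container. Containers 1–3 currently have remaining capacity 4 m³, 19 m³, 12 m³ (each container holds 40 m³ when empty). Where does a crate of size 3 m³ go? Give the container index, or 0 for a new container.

1

Containers with room: container 1 (4 m³), container 2 (19 m³), container 3 (12 m³).
Tightest fit is container 1 with 4 m³ free.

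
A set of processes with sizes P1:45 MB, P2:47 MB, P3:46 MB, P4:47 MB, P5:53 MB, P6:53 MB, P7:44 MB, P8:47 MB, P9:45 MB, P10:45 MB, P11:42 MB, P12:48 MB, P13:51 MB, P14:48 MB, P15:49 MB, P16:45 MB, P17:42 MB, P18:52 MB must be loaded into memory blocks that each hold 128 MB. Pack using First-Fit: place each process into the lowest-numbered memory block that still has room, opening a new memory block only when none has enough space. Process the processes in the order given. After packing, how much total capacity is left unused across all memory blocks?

P1 (45 MB) → memory block 1 (remaining 83 MB)
P2 (47 MB) → memory block 1 (remaining 36 MB)
P3 (46 MB) → memory block 2 (remaining 82 MB)
P4 (47 MB) → memory block 2 (remaining 35 MB)
P5 (53 MB) → memory block 3 (remaining 75 MB)
P6 (53 MB) → memory block 3 (remaining 22 MB)
P7 (44 MB) → memory block 4 (remaining 84 MB)
P8 (47 MB) → memory block 4 (remaining 37 MB)
P9 (45 MB) → memory block 5 (remaining 83 MB)
P10 (45 MB) → memory block 5 (remaining 38 MB)
P11 (42 MB) → memory block 6 (remaining 86 MB)
P12 (48 MB) → memory block 6 (remaining 38 MB)
P13 (51 MB) → memory block 7 (remaining 77 MB)
P14 (48 MB) → memory block 7 (remaining 29 MB)
P15 (49 MB) → memory block 8 (remaining 79 MB)
P16 (45 MB) → memory block 8 (remaining 34 MB)
P17 (42 MB) → memory block 9 (remaining 86 MB)
P18 (52 MB) → memory block 9 (remaining 34 MB)
9 memory blocks × 128 MB = 1152 MB; used 849 MB; unused 303 MB.

303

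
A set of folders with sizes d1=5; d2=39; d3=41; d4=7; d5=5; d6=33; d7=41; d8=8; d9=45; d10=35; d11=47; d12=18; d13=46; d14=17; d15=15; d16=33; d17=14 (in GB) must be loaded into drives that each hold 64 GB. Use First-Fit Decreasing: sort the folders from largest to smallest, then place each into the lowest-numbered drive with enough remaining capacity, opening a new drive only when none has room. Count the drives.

Sorted descending: 47, 46, 45, 41, 41, 39, 35, 33, 33, 18, 17, 15, 14, 8, 7, 5, 5.
47 GB → drive 1 (remaining 17 GB)
46 GB → drive 2 (remaining 18 GB)
45 GB → drive 3 (remaining 19 GB)
41 GB → drive 4 (remaining 23 GB)
41 GB → drive 5 (remaining 23 GB)
39 GB → drive 6 (remaining 25 GB)
35 GB → drive 7 (remaining 29 GB)
33 GB → drive 8 (remaining 31 GB)
33 GB → drive 9 (remaining 31 GB)
18 GB → drive 2 (remaining 0 GB)
17 GB → drive 1 (remaining 0 GB)
15 GB → drive 3 (remaining 4 GB)
14 GB → drive 4 (remaining 9 GB)
8 GB → drive 4 (remaining 1 GB)
7 GB → drive 5 (remaining 16 GB)
5 GB → drive 5 (remaining 11 GB)
5 GB → drive 5 (remaining 6 GB)

9 drives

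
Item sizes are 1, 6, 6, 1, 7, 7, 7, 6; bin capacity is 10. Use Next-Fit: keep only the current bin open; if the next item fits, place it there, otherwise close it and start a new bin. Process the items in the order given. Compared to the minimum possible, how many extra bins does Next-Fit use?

Next-Fit: [1,6] [6,1] [7] [7] [7] [6] → 6 bins.
6 items exceed 5 (half the capacity), and no two of those can share a bin, so at least 6 bins are needed.
So 6 is already optimal.

0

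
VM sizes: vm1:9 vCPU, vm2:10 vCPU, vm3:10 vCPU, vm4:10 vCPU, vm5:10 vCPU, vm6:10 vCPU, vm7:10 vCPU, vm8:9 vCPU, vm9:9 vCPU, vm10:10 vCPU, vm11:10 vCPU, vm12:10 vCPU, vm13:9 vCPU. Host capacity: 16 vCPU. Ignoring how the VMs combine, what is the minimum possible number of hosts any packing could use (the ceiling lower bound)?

8

Total size = 9 + 10 + 10 + 10 + 10 + 10 + 10 + 9 + 9 + 10 + 10 + 10 + 9 = 126 vCPU.
⌈126 / 16⌉ = 8.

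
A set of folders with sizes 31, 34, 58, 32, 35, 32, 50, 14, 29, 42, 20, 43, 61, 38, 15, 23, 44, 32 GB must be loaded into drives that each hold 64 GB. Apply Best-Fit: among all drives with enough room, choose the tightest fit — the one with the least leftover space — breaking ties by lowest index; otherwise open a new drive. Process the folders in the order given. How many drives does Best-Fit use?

11 drives

Put 31 GB in drive 1; 33 GB remain.
Put 34 GB in drive 2; 30 GB remain.
Put 58 GB in drive 3; 6 GB remain.
Put 32 GB in drive 1; 1 GB remain.
Put 35 GB in drive 4; 29 GB remain.
Put 32 GB in drive 5; 32 GB remain.
Put 50 GB in drive 6; 14 GB remain.
Put 14 GB in drive 6; 0 GB remain.
Put 29 GB in drive 4; 0 GB remain.
Put 42 GB in drive 7; 22 GB remain.
Put 20 GB in drive 7; 2 GB remain.
Put 43 GB in drive 8; 21 GB remain.
Put 61 GB in drive 9; 3 GB remain.
Put 38 GB in drive 10; 26 GB remain.
Put 15 GB in drive 8; 6 GB remain.
Put 23 GB in drive 10; 3 GB remain.
Put 44 GB in drive 11; 20 GB remain.
Put 32 GB in drive 5; 0 GB remain.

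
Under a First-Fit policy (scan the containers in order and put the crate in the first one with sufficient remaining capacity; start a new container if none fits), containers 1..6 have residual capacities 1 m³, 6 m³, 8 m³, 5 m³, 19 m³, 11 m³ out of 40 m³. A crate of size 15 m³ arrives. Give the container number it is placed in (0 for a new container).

Containers with room: container 5 (19 m³).
The first with room is container 5.

5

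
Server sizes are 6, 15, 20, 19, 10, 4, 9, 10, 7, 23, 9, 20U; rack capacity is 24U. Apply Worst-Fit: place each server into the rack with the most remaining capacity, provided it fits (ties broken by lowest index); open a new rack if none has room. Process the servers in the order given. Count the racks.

8

rack 1: place 6U, 18U left
rack 1: place 15U, 3U left
rack 2: place 20U, 4U left
rack 3: place 19U, 5U left
rack 4: place 10U, 14U left
rack 4: place 4U, 10U left
rack 4: place 9U, 1U left
rack 5: place 10U, 14U left
rack 5: place 7U, 7U left
rack 6: place 23U, 1U left
rack 7: place 9U, 15U left
rack 8: place 20U, 4U left
Final racks: [6,15] [20] [19] [10,4,9] [10,7] [23] [9] [20].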